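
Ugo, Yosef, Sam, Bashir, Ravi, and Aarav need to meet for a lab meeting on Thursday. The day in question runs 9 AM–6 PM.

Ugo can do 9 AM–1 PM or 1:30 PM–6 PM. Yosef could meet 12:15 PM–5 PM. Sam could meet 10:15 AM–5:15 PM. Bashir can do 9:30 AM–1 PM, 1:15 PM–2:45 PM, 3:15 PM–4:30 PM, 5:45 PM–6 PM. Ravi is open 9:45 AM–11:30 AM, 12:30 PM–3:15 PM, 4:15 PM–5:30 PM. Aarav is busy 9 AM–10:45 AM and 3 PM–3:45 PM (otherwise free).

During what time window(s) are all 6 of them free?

12:30-13:00, 13:30-14:45, 16:15-16:30

Ugo free: 09:00-13:00, 13:30-18:00.
Yosef free: 12:15-17:00.
Sam free: 10:15-17:15.
Bashir free: 09:30-13:00, 13:15-14:45, 15:15-16:30, 17:45-18:00.
Ravi free: 09:45-11:30, 12:30-15:15, 16:15-17:30.
Aarav free: 10:45-15:00, 15:45-18:00 (invert busy blocks within the working day).
Ugo ∩ Yosef: 12:15-13:00, 13:30-17:00.
Ugo ∩ Yosef ∩ Sam: 12:15-13:00, 13:30-17:00.
Ugo ∩ Yosef ∩ Sam ∩ Bashir: 12:15-13:00, 13:30-14:45, 15:15-16:30.
Ugo ∩ Yosef ∩ Sam ∩ Bashir ∩ Ravi: 12:30-13:00, 13:30-14:45, 16:15-16:30.
Ugo ∩ Yosef ∩ Sam ∩ Bashir ∩ Ravi ∩ Aarav: 12:30-13:00, 13:30-14:45, 16:15-16:30.
Those are the intersection windows.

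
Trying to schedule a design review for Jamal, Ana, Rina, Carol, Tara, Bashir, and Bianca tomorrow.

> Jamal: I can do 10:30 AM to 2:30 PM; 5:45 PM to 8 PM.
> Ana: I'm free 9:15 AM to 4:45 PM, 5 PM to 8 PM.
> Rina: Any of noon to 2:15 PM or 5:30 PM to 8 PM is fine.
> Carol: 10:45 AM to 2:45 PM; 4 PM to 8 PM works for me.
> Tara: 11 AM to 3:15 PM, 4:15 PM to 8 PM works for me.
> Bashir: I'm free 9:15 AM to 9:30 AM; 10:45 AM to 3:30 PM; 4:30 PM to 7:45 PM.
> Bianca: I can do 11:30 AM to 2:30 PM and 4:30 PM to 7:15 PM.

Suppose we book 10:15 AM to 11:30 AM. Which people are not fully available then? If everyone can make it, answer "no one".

Bashir, Bianca, Carol, Jamal, Rina, Tara

Jamal: not fully free for 10:15-11:30. Ana: free for 10:15-11:30. Rina: not fully free for 10:15-11:30. Carol: not fully free for 10:15-11:30. Tara: not fully free for 10:15-11:30. Bashir: not fully free for 10:15-11:30. Bianca: not fully free for 10:15-11:30.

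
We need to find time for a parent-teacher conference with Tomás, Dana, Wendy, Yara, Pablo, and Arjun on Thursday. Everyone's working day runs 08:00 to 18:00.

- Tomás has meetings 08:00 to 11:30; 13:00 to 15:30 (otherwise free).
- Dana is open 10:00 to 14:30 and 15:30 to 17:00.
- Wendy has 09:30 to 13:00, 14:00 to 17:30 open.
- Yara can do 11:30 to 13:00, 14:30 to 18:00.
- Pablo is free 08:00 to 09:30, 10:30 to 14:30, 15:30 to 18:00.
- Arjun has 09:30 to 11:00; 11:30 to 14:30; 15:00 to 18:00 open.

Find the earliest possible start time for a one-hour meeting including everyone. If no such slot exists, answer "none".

11:30

Tomás free: 11:30-13:00, 15:30-18:00 (invert busy blocks within the working day).
Dana free: 10:00-14:30, 15:30-17:00.
Wendy free: 09:30-13:00, 14:00-17:30.
Yara free: 11:30-13:00, 14:30-18:00.
Pablo free: 08:00-09:30, 10:30-14:30, 15:30-18:00.
Arjun free: 09:30-11:00, 11:30-14:30, 15:00-18:00.
Tomás ∩ Dana: 11:30-13:00, 15:30-17:00.
Tomás ∩ Dana ∩ Wendy: 11:30-13:00, 15:30-17:00.
Tomás ∩ Dana ∩ Wendy ∩ Yara: 11:30-13:00, 15:30-17:00.
Tomás ∩ Dana ∩ Wendy ∩ Yara ∩ Pablo: 11:30-13:00, 15:30-17:00.
Tomás ∩ Dana ∩ Wendy ∩ Yara ∩ Pablo ∩ Arjun: 11:30-13:00, 15:30-17:00.
So the common availability across everyone is 11:30-13:00, 15:30-17:00.
The first common window of at least 60 minutes is 11:30-13:00, so the earliest start is 11:30.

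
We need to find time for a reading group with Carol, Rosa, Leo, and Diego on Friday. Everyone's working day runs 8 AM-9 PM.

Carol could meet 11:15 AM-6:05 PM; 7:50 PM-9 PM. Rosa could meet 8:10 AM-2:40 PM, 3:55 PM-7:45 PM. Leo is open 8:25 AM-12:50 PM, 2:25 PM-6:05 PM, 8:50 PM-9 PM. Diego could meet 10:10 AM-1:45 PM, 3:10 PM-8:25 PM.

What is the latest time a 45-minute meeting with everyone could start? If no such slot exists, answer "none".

17:20

Carol ∩ Rosa: 11:15-14:40, 15:55-18:05.
Carol ∩ Rosa ∩ Leo: 11:15-12:50, 14:25-14:40, 15:55-18:05.
Carol ∩ Rosa ∩ Leo ∩ Diego: 11:15-12:50, 15:55-18:05.
Those are the intersection windows.
The last common window of at least 45 minutes is 15:55-18:05; a 45-minute meeting can start as late as 17:20 and still end by 18:05.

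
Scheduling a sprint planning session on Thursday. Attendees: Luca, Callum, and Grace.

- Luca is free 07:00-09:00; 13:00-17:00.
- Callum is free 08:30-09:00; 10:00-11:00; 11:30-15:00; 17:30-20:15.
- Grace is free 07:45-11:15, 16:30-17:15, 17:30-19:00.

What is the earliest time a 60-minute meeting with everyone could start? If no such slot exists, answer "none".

none

Luca ∩ Callum: 08:30-09:00, 13:00-15:00.
Luca ∩ Callum ∩ Grace: 08:30-09:00.
No common window is at least 60 minutes long.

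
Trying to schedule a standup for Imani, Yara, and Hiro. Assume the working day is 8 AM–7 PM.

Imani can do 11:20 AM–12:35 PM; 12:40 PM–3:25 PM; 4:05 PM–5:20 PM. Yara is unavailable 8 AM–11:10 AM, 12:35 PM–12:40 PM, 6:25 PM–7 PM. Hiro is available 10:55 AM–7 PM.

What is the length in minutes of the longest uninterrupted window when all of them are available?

Imani free: 11:20-12:35, 12:40-15:25, 16:05-17:20.
Yara free: 11:10-12:35, 12:40-18:25 (invert busy blocks within the working day).
Hiro free: 10:55-19:00.
Imani ∩ Yara: 11:20-12:35, 12:40-15:25, 16:05-17:20.
Imani ∩ Yara ∩ Hiro: 11:20-12:35, 12:40-15:25, 16:05-17:20.
Those are the intersection windows.
The longest is 12:40-15:25 at 165 minutes.

165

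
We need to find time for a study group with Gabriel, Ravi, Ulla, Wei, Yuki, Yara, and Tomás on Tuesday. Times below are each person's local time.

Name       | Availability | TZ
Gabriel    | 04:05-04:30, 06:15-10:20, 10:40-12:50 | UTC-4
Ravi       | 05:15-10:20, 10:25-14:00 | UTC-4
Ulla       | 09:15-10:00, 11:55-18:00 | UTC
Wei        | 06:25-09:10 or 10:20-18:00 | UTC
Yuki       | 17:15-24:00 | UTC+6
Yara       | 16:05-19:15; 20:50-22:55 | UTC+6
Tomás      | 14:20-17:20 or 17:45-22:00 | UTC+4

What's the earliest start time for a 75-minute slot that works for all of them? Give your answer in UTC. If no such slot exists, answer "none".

Gabriel in UTC: 08:05-08:30, 10:15-14:20, 14:40-16:50 (add 4h to convert from UTC-4).
Ravi in UTC: 09:15-14:20, 14:25-18:00 (add 4h to convert from UTC-4).
Ulla in UTC: 09:15-10:00, 11:55-18:00.
Wei in UTC: 06:25-09:10, 10:20-18:00.
Yuki in UTC: 11:15-18:00 (subtract 6h to convert from UTC+6).
Yara in UTC: 10:05-13:15, 14:50-16:55 (subtract 6h to convert from UTC+6).
Tomás in UTC: 10:20-13:20, 13:45-18:00 (subtract 4h to convert from UTC+4).
Gabriel ∩ Ravi: 10:15-14:20, 14:40-16:50.
Gabriel ∩ Ravi ∩ Ulla: 11:55-14:20, 14:40-16:50.
Gabriel ∩ Ravi ∩ Ulla ∩ Wei: 11:55-14:20, 14:40-16:50.
Gabriel ∩ Ravi ∩ Ulla ∩ Wei ∩ Yuki: 11:55-14:20, 14:40-16:50.
Gabriel ∩ Ravi ∩ Ulla ∩ Wei ∩ Yuki ∩ Yara: 11:55-13:15, 14:50-16:50.
Gabriel ∩ Ravi ∩ Ulla ∩ Wei ∩ Yuki ∩ Yara ∩ Tomás: 11:55-13:15, 14:50-16:50.
So the common availability across everyone is 11:55-13:15, 14:50-16:50.
The first common window of at least 75 minutes is 11:55-13:15, so the earliest start is 11:55.

11:55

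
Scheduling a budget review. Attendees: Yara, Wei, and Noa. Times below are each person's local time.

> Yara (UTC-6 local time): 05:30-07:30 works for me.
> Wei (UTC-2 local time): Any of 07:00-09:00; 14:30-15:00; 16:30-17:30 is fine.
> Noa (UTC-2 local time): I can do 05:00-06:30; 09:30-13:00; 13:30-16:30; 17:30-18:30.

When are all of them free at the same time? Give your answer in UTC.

Yara in UTC: 11:30-13:30 (add 6h to convert from UTC-6).
Wei in UTC: 09:00-11:00, 16:30-17:00, 18:30-19:30 (add 2h to convert from UTC-2).
Noa in UTC: 07:00-08:30, 11:30-15:00, 15:30-18:30, 19:30-20:30 (add 2h to convert from UTC-2).
Yara ∩ Wei: ∅.
Yara ∩ Wei ∩ Noa: ∅.
There is no time when everyone is free.

none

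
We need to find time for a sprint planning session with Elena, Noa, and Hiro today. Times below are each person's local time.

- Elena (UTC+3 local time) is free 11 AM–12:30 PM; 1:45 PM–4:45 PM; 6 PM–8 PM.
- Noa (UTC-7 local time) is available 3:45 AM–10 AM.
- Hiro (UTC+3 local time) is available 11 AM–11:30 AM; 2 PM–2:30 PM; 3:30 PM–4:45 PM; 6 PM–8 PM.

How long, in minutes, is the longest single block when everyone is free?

120

Elena in UTC: 08:00-09:30, 10:45-13:45, 15:00-17:00 (subtract 3h to convert from UTC+3).
Noa in UTC: 10:45-17:00 (add 7h to convert from UTC-7).
Hiro in UTC: 08:00-08:30, 11:00-11:30, 12:30-13:45, 15:00-17:00 (subtract 3h to convert from UTC+3).
Elena ∩ Noa: 10:45-13:45, 15:00-17:00.
Elena ∩ Noa ∩ Hiro: 11:00-11:30, 12:30-13:45, 15:00-17:00.
So the common availability across everyone is 11:00-11:30, 12:30-13:45, 15:00-17:00.
The longest is 15:00-17:00 at 120 minutes.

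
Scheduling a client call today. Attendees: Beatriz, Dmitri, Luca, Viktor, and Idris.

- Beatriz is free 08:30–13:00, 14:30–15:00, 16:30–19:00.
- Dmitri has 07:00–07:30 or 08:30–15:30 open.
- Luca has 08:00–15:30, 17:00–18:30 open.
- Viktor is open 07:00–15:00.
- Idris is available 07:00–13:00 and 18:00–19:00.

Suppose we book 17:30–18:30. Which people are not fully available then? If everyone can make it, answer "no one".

Beatriz: free for 17:30-18:30. Dmitri: not fully free for 17:30-18:30. Luca: free for 17:30-18:30. Viktor: not fully free for 17:30-18:30. Idris: not fully free for 17:30-18:30.

Dmitri, Idris, Viktor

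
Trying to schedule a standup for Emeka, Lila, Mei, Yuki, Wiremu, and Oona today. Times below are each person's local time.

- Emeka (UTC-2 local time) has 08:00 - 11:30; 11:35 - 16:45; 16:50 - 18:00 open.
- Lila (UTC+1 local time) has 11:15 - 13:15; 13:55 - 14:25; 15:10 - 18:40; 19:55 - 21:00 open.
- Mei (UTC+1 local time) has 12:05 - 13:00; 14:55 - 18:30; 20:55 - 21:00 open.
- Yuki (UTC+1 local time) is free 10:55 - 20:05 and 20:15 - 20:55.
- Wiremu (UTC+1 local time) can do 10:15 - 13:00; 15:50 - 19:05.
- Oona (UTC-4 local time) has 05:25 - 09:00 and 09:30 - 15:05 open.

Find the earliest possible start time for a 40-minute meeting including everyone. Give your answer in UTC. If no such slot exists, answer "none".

Emeka in UTC: 10:00-13:30, 13:35-18:45, 18:50-20:00 (add 2h to convert from UTC-2).
Lila in UTC: 10:15-12:15, 12:55-13:25, 14:10-17:40, 18:55-20:00 (subtract 1h to convert from UTC+1).
Mei in UTC: 11:05-12:00, 13:55-17:30, 19:55-20:00 (subtract 1h to convert from UTC+1).
Yuki in UTC: 09:55-19:05, 19:15-19:55 (subtract 1h to convert from UTC+1).
Wiremu in UTC: 09:15-12:00, 14:50-18:05 (subtract 1h to convert from UTC+1).
Oona in UTC: 09:25-13:00, 13:30-19:05 (add 4h to convert from UTC-4).
Emeka ∩ Lila: 10:15-12:15, 12:55-13:25, 14:10-17:40, 18:55-20:00.
Emeka ∩ Lila ∩ Mei: 11:05-12:00, 14:10-17:30, 19:55-20:00.
Emeka ∩ Lila ∩ Mei ∩ Yuki: 11:05-12:00, 14:10-17:30.
Emeka ∩ Lila ∩ Mei ∩ Yuki ∩ Wiremu: 11:05-12:00, 14:50-17:30.
Emeka ∩ Lila ∩ Mei ∩ Yuki ∩ Wiremu ∩ Oona: 11:05-12:00, 14:50-17:30.
The first common window of at least 40 minutes is 11:05-12:00, so the earliest start is 11:05.

11:05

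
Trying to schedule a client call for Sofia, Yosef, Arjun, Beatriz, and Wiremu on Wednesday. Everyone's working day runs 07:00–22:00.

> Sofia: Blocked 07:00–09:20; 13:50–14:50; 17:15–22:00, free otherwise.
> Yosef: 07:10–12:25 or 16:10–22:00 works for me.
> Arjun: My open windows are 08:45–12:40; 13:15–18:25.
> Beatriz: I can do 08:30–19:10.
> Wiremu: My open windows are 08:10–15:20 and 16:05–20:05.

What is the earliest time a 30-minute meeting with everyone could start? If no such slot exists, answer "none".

09:20

Sofia free: 09:20-13:50, 14:50-17:15 (invert busy blocks within the working day).
Yosef free: 07:10-12:25, 16:10-22:00.
Arjun free: 08:45-12:40, 13:15-18:25.
Beatriz free: 08:30-19:10.
Wiremu free: 08:10-15:20, 16:05-20:05.
Sofia ∩ Yosef: 09:20-12:25, 16:10-17:15.
Sofia ∩ Yosef ∩ Arjun: 09:20-12:25, 16:10-17:15.
Sofia ∩ Yosef ∩ Arjun ∩ Beatriz: 09:20-12:25, 16:10-17:15.
Sofia ∩ Yosef ∩ Arjun ∩ Beatriz ∩ Wiremu: 09:20-12:25, 16:10-17:15.
So the common availability across everyone is 09:20-12:25, 16:10-17:15.
The first common window of at least 30 minutes is 09:20-12:25, so the earliest start is 09:20.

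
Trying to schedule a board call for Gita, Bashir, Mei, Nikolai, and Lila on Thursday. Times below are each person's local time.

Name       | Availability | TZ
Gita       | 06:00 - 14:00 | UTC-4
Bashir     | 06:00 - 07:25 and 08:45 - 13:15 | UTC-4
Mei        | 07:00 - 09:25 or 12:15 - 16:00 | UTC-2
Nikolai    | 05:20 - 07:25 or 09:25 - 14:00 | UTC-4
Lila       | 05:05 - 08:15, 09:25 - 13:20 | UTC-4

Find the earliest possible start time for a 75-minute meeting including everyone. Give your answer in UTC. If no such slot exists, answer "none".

Gita in UTC: 10:00-18:00 (add 4h to convert from UTC-4).
Bashir in UTC: 10:00-11:25, 12:45-17:15 (add 4h to convert from UTC-4).
Mei in UTC: 09:00-11:25, 14:15-18:00 (add 2h to convert from UTC-2).
Nikolai in UTC: 09:20-11:25, 13:25-18:00 (add 4h to convert from UTC-4).
Lila in UTC: 09:05-12:15, 13:25-17:20 (add 4h to convert from UTC-4).
Gita ∩ Bashir: 10:00-11:25, 12:45-17:15.
Gita ∩ Bashir ∩ Mei: 10:00-11:25, 14:15-17:15.
Gita ∩ Bashir ∩ Mei ∩ Nikolai: 10:00-11:25, 14:15-17:15.
Gita ∩ Bashir ∩ Mei ∩ Nikolai ∩ Lila: 10:00-11:25, 14:15-17:15.
So the common availability across everyone is 10:00-11:25, 14:15-17:15.
The first common window of at least 75 minutes is 10:00-11:25, so the earliest start is 10:00.

10:00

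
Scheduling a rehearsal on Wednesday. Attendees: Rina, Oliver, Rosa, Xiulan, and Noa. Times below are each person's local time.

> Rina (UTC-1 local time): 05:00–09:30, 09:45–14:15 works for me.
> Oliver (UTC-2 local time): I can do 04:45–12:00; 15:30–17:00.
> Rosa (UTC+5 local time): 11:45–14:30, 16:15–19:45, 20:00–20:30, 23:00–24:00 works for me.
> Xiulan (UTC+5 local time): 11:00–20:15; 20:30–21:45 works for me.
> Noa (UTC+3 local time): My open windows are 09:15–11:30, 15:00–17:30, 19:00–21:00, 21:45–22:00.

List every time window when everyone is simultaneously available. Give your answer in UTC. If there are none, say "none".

Rina in UTC: 06:00-10:30, 10:45-15:15 (add 1h to convert from UTC-1).
Oliver in UTC: 06:45-14:00, 17:30-19:00 (add 2h to convert from UTC-2).
Rosa in UTC: 06:45-09:30, 11:15-14:45, 15:00-15:30, 18:00-19:00 (subtract 5h to convert from UTC+5).
Xiulan in UTC: 06:00-15:15, 15:30-16:45 (subtract 5h to convert from UTC+5).
Noa in UTC: 06:15-08:30, 12:00-14:30, 16:00-18:00, 18:45-19:00 (subtract 3h to convert from UTC+3).
Rina ∩ Oliver: 06:45-10:30, 10:45-14:00.
Rina ∩ Oliver ∩ Rosa: 06:45-09:30, 11:15-14:00.
Rina ∩ Oliver ∩ Rosa ∩ Xiulan: 06:45-09:30, 11:15-14:00.
Rina ∩ Oliver ∩ Rosa ∩ Xiulan ∩ Noa: 06:45-08:30, 12:00-14:00.

06:45-08:30, 12:00-14:00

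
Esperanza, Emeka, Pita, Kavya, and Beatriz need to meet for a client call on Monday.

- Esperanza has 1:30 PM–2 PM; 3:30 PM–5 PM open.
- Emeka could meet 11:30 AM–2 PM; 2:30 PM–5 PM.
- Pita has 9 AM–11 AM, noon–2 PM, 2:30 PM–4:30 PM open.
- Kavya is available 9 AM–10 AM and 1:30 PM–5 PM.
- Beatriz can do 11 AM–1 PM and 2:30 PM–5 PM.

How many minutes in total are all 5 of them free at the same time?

Esperanza ∩ Emeka: 13:30-14:00, 15:30-17:00.
Esperanza ∩ Emeka ∩ Pita: 13:30-14:00, 15:30-16:30.
Esperanza ∩ Emeka ∩ Pita ∩ Kavya: 13:30-14:00, 15:30-16:30.
Esperanza ∩ Emeka ∩ Pita ∩ Kavya ∩ Beatriz: 15:30-16:30.
Those are the intersection windows.
That's a single block of 60 minutes.

60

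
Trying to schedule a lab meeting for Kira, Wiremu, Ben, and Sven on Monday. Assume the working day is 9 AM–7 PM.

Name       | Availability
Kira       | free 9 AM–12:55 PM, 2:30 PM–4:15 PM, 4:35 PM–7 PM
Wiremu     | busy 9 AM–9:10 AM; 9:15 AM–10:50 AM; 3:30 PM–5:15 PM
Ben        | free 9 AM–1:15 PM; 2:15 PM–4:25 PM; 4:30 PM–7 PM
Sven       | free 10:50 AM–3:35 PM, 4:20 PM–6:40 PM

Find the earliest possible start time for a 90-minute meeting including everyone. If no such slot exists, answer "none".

10:50

Kira free: 09:00-12:55, 14:30-16:15, 16:35-19:00.
Wiremu free: 09:10-09:15, 10:50-15:30, 17:15-19:00 (invert busy blocks within the working day).
Ben free: 09:00-13:15, 14:15-16:25, 16:30-19:00.
Sven free: 10:50-15:35, 16:20-18:40.
Kira ∩ Wiremu: 09:10-09:15, 10:50-12:55, 14:30-15:30, 17:15-19:00.
Kira ∩ Wiremu ∩ Ben: 09:10-09:15, 10:50-12:55, 14:30-15:30, 17:15-19:00.
Kira ∩ Wiremu ∩ Ben ∩ Sven: 10:50-12:55, 14:30-15:30, 17:15-18:40.
The first common window of at least 90 minutes is 10:50-12:55, so the earliest start is 10:50.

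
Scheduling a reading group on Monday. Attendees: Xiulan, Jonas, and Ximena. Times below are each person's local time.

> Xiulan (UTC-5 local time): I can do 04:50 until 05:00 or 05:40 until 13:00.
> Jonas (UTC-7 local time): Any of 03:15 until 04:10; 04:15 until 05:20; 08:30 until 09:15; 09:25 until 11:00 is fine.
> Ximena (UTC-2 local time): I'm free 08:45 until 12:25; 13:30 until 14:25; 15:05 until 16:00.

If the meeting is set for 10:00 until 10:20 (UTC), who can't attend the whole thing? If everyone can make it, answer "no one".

Xiulan in UTC: 09:50-10:00, 10:40-18:00 (add 5h to convert from UTC-5).
Jonas in UTC: 10:15-11:10, 11:15-12:20, 15:30-16:15, 16:25-18:00 (add 7h to convert from UTC-7).
Ximena in UTC: 10:45-14:25, 15:30-16:25, 17:05-18:00 (add 2h to convert from UTC-2).
Xiulan: not fully free for 10:00-10:20. Jonas: not fully free for 10:00-10:20. Ximena: not fully free for 10:00-10:20.

Jonas, Ximena, Xiulan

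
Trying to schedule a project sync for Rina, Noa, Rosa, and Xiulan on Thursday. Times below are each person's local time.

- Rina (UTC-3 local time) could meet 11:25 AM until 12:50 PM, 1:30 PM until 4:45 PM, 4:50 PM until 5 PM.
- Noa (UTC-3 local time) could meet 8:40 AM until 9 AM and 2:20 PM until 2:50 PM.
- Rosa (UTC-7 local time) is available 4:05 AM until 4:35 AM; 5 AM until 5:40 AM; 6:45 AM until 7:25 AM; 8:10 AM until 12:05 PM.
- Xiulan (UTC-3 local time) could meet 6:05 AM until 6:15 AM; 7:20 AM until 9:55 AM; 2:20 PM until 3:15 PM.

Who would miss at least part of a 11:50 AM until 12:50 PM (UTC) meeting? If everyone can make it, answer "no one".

Noa, Rina, Rosa

Rina in UTC: 14:25-15:50, 16:30-19:45, 19:50-20:00 (add 3h to convert from UTC-3).
Noa in UTC: 11:40-12:00, 17:20-17:50 (add 3h to convert from UTC-3).
Rosa in UTC: 11:05-11:35, 12:00-12:40, 13:45-14:25, 15:10-19:05 (add 7h to convert from UTC-7).
Xiulan in UTC: 09:05-09:15, 10:20-12:55, 17:20-18:15 (add 3h to convert from UTC-3).
Rina: not fully free for 11:50-12:50. Noa: not fully free for 11:50-12:50. Rosa: not fully free for 11:50-12:50. Xiulan: free for 11:50-12:50.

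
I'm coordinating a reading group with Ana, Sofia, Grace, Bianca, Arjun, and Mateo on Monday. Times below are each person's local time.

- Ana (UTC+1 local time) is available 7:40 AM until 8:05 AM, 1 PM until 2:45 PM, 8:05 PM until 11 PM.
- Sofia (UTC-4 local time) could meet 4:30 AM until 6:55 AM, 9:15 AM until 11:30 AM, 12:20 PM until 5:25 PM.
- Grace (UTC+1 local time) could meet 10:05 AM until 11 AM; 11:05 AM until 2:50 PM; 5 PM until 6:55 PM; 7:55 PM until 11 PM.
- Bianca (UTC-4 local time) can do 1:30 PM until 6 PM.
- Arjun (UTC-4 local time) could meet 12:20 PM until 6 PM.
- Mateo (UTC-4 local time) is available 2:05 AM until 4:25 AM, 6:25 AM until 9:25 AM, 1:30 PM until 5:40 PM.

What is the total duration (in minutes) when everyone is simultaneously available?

Ana in UTC: 06:40-07:05, 12:00-13:45, 19:05-22:00 (subtract 1h to convert from UTC+1).
Sofia in UTC: 08:30-10:55, 13:15-15:30, 16:20-21:25 (add 4h to convert from UTC-4).
Grace in UTC: 09:05-10:00, 10:05-13:50, 16:00-17:55, 18:55-22:00 (subtract 1h to convert from UTC+1).
Bianca in UTC: 17:30-22:00 (add 4h to convert from UTC-4).
Arjun in UTC: 16:20-22:00 (add 4h to convert from UTC-4).
Mateo in UTC: 06:05-08:25, 10:25-13:25, 17:30-21:40 (add 4h to convert from UTC-4).
Ana ∩ Sofia: 13:15-13:45, 19:05-21:25.
Ana ∩ Sofia ∩ Grace: 13:15-13:45, 19:05-21:25.
Ana ∩ Sofia ∩ Grace ∩ Bianca: 19:05-21:25.
Ana ∩ Sofia ∩ Grace ∩ Bianca ∩ Arjun: 19:05-21:25.
Ana ∩ Sofia ∩ Grace ∩ Bianca ∩ Arjun ∩ Mateo: 19:05-21:25.
Those are the intersection windows.
That's a single block of 140 minutes.

140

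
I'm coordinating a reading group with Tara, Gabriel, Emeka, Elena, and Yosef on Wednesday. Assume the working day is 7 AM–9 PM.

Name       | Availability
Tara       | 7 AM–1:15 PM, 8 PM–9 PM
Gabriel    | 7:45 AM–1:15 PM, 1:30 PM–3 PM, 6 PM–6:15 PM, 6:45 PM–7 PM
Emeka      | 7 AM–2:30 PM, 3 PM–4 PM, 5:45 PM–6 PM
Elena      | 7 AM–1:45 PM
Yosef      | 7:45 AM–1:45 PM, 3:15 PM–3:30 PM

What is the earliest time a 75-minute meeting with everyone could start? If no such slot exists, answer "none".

Tara ∩ Gabriel: 07:45-13:15.
Tara ∩ Gabriel ∩ Emeka: 07:45-13:15.
Tara ∩ Gabriel ∩ Emeka ∩ Elena: 07:45-13:15.
Tara ∩ Gabriel ∩ Emeka ∩ Elena ∩ Yosef: 07:45-13:15.
The first common window of at least 75 minutes is 07:45-13:15, so the earliest start is 07:45.

07:45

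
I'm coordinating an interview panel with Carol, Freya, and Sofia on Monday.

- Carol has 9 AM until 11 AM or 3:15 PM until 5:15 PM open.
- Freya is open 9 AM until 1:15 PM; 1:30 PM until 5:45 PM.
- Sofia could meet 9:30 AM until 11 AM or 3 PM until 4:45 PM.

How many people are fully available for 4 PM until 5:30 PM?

Freya can make the full 16:00-17:30 slot — that's 1.

1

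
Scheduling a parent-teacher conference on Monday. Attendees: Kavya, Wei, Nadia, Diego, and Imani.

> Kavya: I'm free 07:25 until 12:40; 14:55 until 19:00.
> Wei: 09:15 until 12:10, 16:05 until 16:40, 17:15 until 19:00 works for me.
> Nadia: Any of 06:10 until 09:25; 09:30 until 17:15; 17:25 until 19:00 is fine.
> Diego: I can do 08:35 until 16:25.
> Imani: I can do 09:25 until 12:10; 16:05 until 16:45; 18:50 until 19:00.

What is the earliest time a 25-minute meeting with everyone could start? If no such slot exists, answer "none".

09:30

Kavya ∩ Wei: 09:15-12:10, 16:05-16:40, 17:15-19:00.
Kavya ∩ Wei ∩ Nadia: 09:15-09:25, 09:30-12:10, 16:05-16:40, 17:25-19:00.
Kavya ∩ Wei ∩ Nadia ∩ Diego: 09:15-09:25, 09:30-12:10, 16:05-16:25.
Kavya ∩ Wei ∩ Nadia ∩ Diego ∩ Imani: 09:30-12:10, 16:05-16:25.
The first common window of at least 25 minutes is 09:30-12:10, so the earliest start is 09:30.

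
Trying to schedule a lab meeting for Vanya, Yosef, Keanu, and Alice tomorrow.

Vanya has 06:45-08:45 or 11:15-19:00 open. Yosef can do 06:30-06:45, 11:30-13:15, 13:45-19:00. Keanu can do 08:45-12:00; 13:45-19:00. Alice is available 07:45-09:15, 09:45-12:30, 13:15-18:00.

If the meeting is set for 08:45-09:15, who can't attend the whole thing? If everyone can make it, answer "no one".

Vanya, Yosef

Vanya: not fully free for 08:45-09:15. Yosef: not fully free for 08:45-09:15. Keanu: free for 08:45-09:15. Alice: free for 08:45-09:15.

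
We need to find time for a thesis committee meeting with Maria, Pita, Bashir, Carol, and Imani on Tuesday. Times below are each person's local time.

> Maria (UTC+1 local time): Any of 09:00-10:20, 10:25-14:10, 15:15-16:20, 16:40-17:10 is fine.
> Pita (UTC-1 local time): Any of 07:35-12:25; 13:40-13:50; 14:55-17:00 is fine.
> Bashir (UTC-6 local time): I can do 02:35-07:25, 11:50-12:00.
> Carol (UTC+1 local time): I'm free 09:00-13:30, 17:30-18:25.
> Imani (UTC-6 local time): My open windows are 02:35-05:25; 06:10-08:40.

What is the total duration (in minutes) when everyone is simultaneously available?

185

Maria in UTC: 08:00-09:20, 09:25-13:10, 14:15-15:20, 15:40-16:10 (subtract 1h to convert from UTC+1).
Pita in UTC: 08:35-13:25, 14:40-14:50, 15:55-18:00 (add 1h to convert from UTC-1).
Bashir in UTC: 08:35-13:25, 17:50-18:00 (add 6h to convert from UTC-6).
Carol in UTC: 08:00-12:30, 16:30-17:25 (subtract 1h to convert from UTC+1).
Imani in UTC: 08:35-11:25, 12:10-14:40 (add 6h to convert from UTC-6).
Maria ∩ Pita: 08:35-09:20, 09:25-13:10, 14:40-14:50, 15:55-16:10.
Maria ∩ Pita ∩ Bashir: 08:35-09:20, 09:25-13:10.
Maria ∩ Pita ∩ Bashir ∩ Carol: 08:35-09:20, 09:25-12:30.
Maria ∩ Pita ∩ Bashir ∩ Carol ∩ Imani: 08:35-09:20, 09:25-11:25, 12:10-12:30.
Summing the common windows: 45 + 120 + 20 = 185 minutes.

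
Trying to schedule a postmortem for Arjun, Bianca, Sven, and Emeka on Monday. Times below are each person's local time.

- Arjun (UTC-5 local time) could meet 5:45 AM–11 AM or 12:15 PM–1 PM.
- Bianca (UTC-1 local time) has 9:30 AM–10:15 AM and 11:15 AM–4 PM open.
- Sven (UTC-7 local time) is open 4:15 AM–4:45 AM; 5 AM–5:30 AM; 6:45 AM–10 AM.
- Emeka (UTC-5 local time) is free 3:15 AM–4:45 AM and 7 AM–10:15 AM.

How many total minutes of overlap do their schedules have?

105

Arjun in UTC: 10:45-16:00, 17:15-18:00 (add 5h to convert from UTC-5).
Bianca in UTC: 10:30-11:15, 12:15-17:00 (add 1h to convert from UTC-1).
Sven in UTC: 11:15-11:45, 12:00-12:30, 13:45-17:00 (add 7h to convert from UTC-7).
Emeka in UTC: 08:15-09:45, 12:00-15:15 (add 5h to convert from UTC-5).
Arjun ∩ Bianca: 10:45-11:15, 12:15-16:00.
Arjun ∩ Bianca ∩ Sven: 12:15-12:30, 13:45-16:00.
Arjun ∩ Bianca ∩ Sven ∩ Emeka: 12:15-12:30, 13:45-15:15.
Those are the intersection windows.
Summing the common windows: 15 + 90 = 105 minutes.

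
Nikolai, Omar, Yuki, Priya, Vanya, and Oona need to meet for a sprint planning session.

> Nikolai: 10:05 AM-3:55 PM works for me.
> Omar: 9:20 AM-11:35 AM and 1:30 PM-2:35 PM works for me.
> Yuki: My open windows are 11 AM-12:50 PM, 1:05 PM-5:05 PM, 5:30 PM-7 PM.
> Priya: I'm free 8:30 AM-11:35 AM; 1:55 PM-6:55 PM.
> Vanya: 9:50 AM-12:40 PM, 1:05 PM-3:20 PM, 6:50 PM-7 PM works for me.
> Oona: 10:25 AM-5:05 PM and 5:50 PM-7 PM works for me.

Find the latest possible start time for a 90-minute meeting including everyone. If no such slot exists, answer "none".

Nikolai ∩ Omar: 10:05-11:35, 13:30-14:35.
Nikolai ∩ Omar ∩ Yuki: 11:00-11:35, 13:30-14:35.
Nikolai ∩ Omar ∩ Yuki ∩ Priya: 11:00-11:35, 13:55-14:35.
Nikolai ∩ Omar ∩ Yuki ∩ Priya ∩ Vanya: 11:00-11:35, 13:55-14:35.
Nikolai ∩ Omar ∩ Yuki ∩ Priya ∩ Vanya ∩ Oona: 11:00-11:35, 13:55-14:35.
No common window is at least 90 minutes long.

none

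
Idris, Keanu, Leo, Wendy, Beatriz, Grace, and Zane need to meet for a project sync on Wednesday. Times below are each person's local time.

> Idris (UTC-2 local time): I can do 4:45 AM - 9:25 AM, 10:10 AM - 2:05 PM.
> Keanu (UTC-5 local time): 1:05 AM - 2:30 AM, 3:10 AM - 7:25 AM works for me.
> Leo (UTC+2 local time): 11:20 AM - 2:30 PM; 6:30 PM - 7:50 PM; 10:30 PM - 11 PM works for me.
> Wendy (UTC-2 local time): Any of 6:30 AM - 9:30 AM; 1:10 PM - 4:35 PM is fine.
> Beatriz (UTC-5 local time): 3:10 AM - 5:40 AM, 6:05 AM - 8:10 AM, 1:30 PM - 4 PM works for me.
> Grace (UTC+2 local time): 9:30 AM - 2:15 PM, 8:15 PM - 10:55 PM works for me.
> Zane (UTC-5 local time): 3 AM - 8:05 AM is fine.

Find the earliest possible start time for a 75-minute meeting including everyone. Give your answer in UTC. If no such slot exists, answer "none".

Idris in UTC: 06:45-11:25, 12:10-16:05 (add 2h to convert from UTC-2).
Keanu in UTC: 06:05-07:30, 08:10-12:25 (add 5h to convert from UTC-5).
Leo in UTC: 09:20-12:30, 16:30-17:50, 20:30-21:00 (subtract 2h to convert from UTC+2).
Wendy in UTC: 08:30-11:30, 15:10-18:35 (add 2h to convert from UTC-2).
Beatriz in UTC: 08:10-10:40, 11:05-13:10, 18:30-21:00 (add 5h to convert from UTC-5).
Grace in UTC: 07:30-12:15, 18:15-20:55 (subtract 2h to convert from UTC+2).
Zane in UTC: 08:00-13:05 (add 5h to convert from UTC-5).
Idris ∩ Keanu: 06:45-07:30, 08:10-11:25, 12:10-12:25.
Idris ∩ Keanu ∩ Leo: 09:20-11:25, 12:10-12:25.
Idris ∩ Keanu ∩ Leo ∩ Wendy: 09:20-11:25.
Idris ∩ Keanu ∩ Leo ∩ Wendy ∩ Beatriz: 09:20-10:40, 11:05-11:25.
Idris ∩ Keanu ∩ Leo ∩ Wendy ∩ Beatriz ∩ Grace: 09:20-10:40, 11:05-11:25.
Idris ∩ Keanu ∩ Leo ∩ Wendy ∩ Beatriz ∩ Grace ∩ Zane: 09:20-10:40, 11:05-11:25.
The first common window of at least 75 minutes is 09:20-10:40, so the earliest start is 09:20.

09:20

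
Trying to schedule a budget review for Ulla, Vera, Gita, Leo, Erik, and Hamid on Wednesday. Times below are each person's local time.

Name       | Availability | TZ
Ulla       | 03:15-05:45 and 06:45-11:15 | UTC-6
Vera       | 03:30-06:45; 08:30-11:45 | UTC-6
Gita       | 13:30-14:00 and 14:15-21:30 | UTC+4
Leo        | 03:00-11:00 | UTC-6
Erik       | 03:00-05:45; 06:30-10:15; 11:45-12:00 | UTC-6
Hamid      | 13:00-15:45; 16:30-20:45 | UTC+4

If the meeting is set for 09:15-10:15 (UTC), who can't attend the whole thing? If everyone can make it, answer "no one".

Ulla in UTC: 09:15-11:45, 12:45-17:15 (add 6h to convert from UTC-6).
Vera in UTC: 09:30-12:45, 14:30-17:45 (add 6h to convert from UTC-6).
Gita in UTC: 09:30-10:00, 10:15-17:30 (subtract 4h to convert from UTC+4).
Leo in UTC: 09:00-17:00 (add 6h to convert from UTC-6).
Erik in UTC: 09:00-11:45, 12:30-16:15, 17:45-18:00 (add 6h to convert from UTC-6).
Hamid in UTC: 09:00-11:45, 12:30-16:45 (subtract 4h to convert from UTC+4).
Ulla: free for 09:15-10:15. Vera: not fully free for 09:15-10:15. Gita: not fully free for 09:15-10:15. Leo: free for 09:15-10:15. Erik: free for 09:15-10:15. Hamid: free for 09:15-10:15.

Gita, Vera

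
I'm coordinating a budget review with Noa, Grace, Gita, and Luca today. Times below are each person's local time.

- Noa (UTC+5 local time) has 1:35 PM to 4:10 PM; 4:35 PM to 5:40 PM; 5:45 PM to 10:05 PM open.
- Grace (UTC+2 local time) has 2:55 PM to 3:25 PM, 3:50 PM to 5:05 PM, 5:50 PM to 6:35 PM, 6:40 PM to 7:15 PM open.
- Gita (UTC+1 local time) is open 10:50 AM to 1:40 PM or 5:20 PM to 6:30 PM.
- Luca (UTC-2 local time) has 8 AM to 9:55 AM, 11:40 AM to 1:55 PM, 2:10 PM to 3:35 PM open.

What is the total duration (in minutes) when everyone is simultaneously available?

40

Noa in UTC: 08:35-11:10, 11:35-12:40, 12:45-17:05 (subtract 5h to convert from UTC+5).
Grace in UTC: 12:55-13:25, 13:50-15:05, 15:50-16:35, 16:40-17:15 (subtract 2h to convert from UTC+2).
Gita in UTC: 09:50-12:40, 16:20-17:30 (subtract 1h to convert from UTC+1).
Luca in UTC: 10:00-11:55, 13:40-15:55, 16:10-17:35 (add 2h to convert from UTC-2).
Noa ∩ Grace: 12:55-13:25, 13:50-15:05, 15:50-16:35, 16:40-17:05.
Noa ∩ Grace ∩ Gita: 16:20-16:35, 16:40-17:05.
Noa ∩ Grace ∩ Gita ∩ Luca: 16:20-16:35, 16:40-17:05.
Summing the common windows: 15 + 25 = 40 minutes.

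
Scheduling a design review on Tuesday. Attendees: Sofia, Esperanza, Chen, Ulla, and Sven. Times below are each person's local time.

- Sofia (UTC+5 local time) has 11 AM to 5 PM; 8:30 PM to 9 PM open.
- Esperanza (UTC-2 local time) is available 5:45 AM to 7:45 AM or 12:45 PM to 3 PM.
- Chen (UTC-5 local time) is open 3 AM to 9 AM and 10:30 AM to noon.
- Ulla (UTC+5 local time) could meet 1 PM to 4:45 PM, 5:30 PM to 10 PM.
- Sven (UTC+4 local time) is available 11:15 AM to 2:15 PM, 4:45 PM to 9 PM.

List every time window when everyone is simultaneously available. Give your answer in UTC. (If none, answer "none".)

Sofia in UTC: 06:00-12:00, 15:30-16:00 (subtract 5h to convert from UTC+5).
Esperanza in UTC: 07:45-09:45, 14:45-17:00 (add 2h to convert from UTC-2).
Chen in UTC: 08:00-14:00, 15:30-17:00 (add 5h to convert from UTC-5).
Ulla in UTC: 08:00-11:45, 12:30-17:00 (subtract 5h to convert from UTC+5).
Sven in UTC: 07:15-10:15, 12:45-17:00 (subtract 4h to convert from UTC+4).
Sofia ∩ Esperanza: 07:45-09:45, 15:30-16:00.
Sofia ∩ Esperanza ∩ Chen: 08:00-09:45, 15:30-16:00.
Sofia ∩ Esperanza ∩ Chen ∩ Ulla: 08:00-09:45, 15:30-16:00.
Sofia ∩ Esperanza ∩ Chen ∩ Ulla ∩ Sven: 08:00-09:45, 15:30-16:00.

08:00-09:45, 15:30-16:00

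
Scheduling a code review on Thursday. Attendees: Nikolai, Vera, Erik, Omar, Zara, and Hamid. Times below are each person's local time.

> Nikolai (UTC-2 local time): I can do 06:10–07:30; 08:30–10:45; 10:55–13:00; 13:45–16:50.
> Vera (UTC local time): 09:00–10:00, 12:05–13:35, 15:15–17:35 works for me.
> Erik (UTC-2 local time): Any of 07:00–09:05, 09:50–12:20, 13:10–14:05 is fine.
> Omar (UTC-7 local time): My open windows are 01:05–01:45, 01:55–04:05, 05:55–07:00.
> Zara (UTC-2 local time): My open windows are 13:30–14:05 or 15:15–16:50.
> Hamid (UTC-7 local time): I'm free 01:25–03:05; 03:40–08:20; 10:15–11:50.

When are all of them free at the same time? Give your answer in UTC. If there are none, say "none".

none

Nikolai in UTC: 08:10-09:30, 10:30-12:45, 12:55-15:00, 15:45-18:50 (add 2h to convert from UTC-2).
Vera in UTC: 09:00-10:00, 12:05-13:35, 15:15-17:35.
Erik in UTC: 09:00-11:05, 11:50-14:20, 15:10-16:05 (add 2h to convert from UTC-2).
Omar in UTC: 08:05-08:45, 08:55-11:05, 12:55-14:00 (add 7h to convert from UTC-7).
Zara in UTC: 15:30-16:05, 17:15-18:50 (add 2h to convert from UTC-2).
Hamid in UTC: 08:25-10:05, 10:40-15:20, 17:15-18:50 (add 7h to convert from UTC-7).
Nikolai ∩ Vera: 09:00-09:30, 12:05-12:45, 12:55-13:35, 15:45-17:35.
Nikolai ∩ Vera ∩ Erik: 09:00-09:30, 12:05-12:45, 12:55-13:35, 15:45-16:05.
Nikolai ∩ Vera ∩ Erik ∩ Omar: 09:00-09:30, 12:55-13:35.
Nikolai ∩ Vera ∩ Erik ∩ Omar ∩ Zara: ∅.
Nikolai ∩ Vera ∩ Erik ∩ Omar ∩ Zara ∩ Hamid: ∅.
There is no time when everyone is free.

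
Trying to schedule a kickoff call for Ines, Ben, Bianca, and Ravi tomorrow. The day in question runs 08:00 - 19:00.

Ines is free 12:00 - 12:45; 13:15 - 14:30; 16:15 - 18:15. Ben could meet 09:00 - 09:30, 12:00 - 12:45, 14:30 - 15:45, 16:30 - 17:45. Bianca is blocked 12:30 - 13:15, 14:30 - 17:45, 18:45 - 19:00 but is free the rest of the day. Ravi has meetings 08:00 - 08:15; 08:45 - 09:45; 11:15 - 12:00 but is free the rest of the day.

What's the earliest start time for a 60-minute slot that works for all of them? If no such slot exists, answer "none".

none

Ines free: 12:00-12:45, 13:15-14:30, 16:15-18:15.
Ben free: 09:00-09:30, 12:00-12:45, 14:30-15:45, 16:30-17:45.
Bianca free: 08:00-12:30, 13:15-14:30, 17:45-18:45 (invert busy blocks within the working day).
Ravi free: 08:15-08:45, 09:45-11:15, 12:00-19:00 (invert busy blocks within the working day).
Ines ∩ Ben: 12:00-12:45, 16:30-17:45.
Ines ∩ Ben ∩ Bianca: 12:00-12:30.
Ines ∩ Ben ∩ Bianca ∩ Ravi: 12:00-12:30.
No common window is at least 60 minutes long.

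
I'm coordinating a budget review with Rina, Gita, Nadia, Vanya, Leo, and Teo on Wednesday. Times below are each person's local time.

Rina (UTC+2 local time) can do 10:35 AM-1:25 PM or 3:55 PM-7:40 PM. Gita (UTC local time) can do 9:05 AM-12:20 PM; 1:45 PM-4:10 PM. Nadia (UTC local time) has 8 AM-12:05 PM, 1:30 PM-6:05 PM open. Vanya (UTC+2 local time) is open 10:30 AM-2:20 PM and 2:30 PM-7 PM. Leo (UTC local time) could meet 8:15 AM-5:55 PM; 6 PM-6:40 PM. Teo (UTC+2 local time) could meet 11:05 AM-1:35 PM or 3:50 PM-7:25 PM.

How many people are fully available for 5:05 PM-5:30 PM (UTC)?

3

Rina in UTC: 08:35-11:25, 13:55-17:40 (subtract 2h to convert from UTC+2).
Gita in UTC: 09:05-12:20, 13:45-16:10.
Nadia in UTC: 08:00-12:05, 13:30-18:05.
Vanya in UTC: 08:30-12:20, 12:30-17:00 (subtract 2h to convert from UTC+2).
Leo in UTC: 08:15-17:55, 18:00-18:40.
Teo in UTC: 09:05-11:35, 13:50-17:25 (subtract 2h to convert from UTC+2).
Rina, Nadia, and Leo can make the full 17:05-17:30 slot — that's 3.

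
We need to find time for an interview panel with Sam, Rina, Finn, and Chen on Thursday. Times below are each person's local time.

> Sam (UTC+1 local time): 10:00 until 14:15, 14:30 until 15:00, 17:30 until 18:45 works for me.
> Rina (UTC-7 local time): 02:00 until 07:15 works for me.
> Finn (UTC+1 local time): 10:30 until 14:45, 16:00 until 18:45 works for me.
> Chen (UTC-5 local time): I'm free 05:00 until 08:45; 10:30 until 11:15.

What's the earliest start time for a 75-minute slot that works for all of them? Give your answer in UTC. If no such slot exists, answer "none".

Sam in UTC: 09:00-13:15, 13:30-14:00, 16:30-17:45 (subtract 1h to convert from UTC+1).
Rina in UTC: 09:00-14:15 (add 7h to convert from UTC-7).
Finn in UTC: 09:30-13:45, 15:00-17:45 (subtract 1h to convert from UTC+1).
Chen in UTC: 10:00-13:45, 15:30-16:15 (add 5h to convert from UTC-5).
Sam ∩ Rina: 09:00-13:15, 13:30-14:00.
Sam ∩ Rina ∩ Finn: 09:30-13:15, 13:30-13:45.
Sam ∩ Rina ∩ Finn ∩ Chen: 10:00-13:15, 13:30-13:45.
The first common window of at least 75 minutes is 10:00-13:15, so the earliest start is 10:00.

10:00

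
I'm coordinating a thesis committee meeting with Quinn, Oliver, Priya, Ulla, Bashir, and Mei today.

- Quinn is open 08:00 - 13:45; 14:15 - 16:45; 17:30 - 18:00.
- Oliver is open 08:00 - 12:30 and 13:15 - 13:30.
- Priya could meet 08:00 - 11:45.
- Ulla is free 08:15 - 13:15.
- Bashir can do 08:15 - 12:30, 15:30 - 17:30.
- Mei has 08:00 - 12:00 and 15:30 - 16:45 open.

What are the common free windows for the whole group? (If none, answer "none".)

Quinn ∩ Oliver: 08:00-12:30, 13:15-13:30.
Quinn ∩ Oliver ∩ Priya: 08:00-11:45.
Quinn ∩ Oliver ∩ Priya ∩ Ulla: 08:15-11:45.
Quinn ∩ Oliver ∩ Priya ∩ Ulla ∩ Bashir: 08:15-11:45.
Quinn ∩ Oliver ∩ Priya ∩ Ulla ∩ Bashir ∩ Mei: 08:15-11:45.

08:15-11:45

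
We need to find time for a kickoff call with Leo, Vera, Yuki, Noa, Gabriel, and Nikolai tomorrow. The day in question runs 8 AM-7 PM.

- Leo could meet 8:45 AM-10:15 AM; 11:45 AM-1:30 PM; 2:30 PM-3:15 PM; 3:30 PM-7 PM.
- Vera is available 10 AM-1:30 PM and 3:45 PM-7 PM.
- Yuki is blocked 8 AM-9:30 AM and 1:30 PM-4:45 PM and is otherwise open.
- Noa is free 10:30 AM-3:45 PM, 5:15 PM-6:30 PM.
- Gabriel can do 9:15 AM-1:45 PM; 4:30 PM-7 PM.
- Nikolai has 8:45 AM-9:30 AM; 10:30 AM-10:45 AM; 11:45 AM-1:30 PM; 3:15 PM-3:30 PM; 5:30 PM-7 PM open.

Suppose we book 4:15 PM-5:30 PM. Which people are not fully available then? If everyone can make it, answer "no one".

Gabriel, Nikolai, Noa, Yuki

Leo free: 08:45-10:15, 11:45-13:30, 14:30-15:15, 15:30-19:00.
Vera free: 10:00-13:30, 15:45-19:00.
Yuki free: 09:30-13:30, 16:45-19:00 (invert busy blocks within the working day).
Noa free: 10:30-15:45, 17:15-18:30.
Gabriel free: 09:15-13:45, 16:30-19:00.
Nikolai free: 08:45-09:30, 10:30-10:45, 11:45-13:30, 15:15-15:30, 17:30-19:00.
Leo: free for 16:15-17:30. Vera: free for 16:15-17:30. Yuki: not fully free for 16:15-17:30. Noa: not fully free for 16:15-17:30. Gabriel: not fully free for 16:15-17:30. Nikolai: not fully free for 16:15-17:30.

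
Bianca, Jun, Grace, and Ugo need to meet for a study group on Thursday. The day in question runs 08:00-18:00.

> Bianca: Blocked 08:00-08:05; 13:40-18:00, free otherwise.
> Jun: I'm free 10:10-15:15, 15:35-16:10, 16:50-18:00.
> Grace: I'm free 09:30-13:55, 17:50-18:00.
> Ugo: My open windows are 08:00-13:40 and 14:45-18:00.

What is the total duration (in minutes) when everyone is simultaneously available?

Bianca free: 08:05-13:40 (invert busy blocks within the working day).
Jun free: 10:10-15:15, 15:35-16:10, 16:50-18:00.
Grace free: 09:30-13:55, 17:50-18:00.
Ugo free: 08:00-13:40, 14:45-18:00.
Bianca ∩ Jun: 10:10-13:40.
Bianca ∩ Jun ∩ Grace: 10:10-13:40.
Bianca ∩ Jun ∩ Grace ∩ Ugo: 10:10-13:40.
So the common availability across everyone is 10:10-13:40.
That's a single block of 210 minutes.

210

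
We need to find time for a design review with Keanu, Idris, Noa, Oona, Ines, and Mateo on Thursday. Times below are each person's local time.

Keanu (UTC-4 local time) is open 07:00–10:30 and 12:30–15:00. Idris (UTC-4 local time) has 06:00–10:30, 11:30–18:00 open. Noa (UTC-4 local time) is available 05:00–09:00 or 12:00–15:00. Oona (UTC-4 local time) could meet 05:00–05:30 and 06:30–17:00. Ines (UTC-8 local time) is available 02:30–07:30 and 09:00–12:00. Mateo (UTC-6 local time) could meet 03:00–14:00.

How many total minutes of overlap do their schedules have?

Keanu in UTC: 11:00-14:30, 16:30-19:00 (add 4h to convert from UTC-4).
Idris in UTC: 10:00-14:30, 15:30-22:00 (add 4h to convert from UTC-4).
Noa in UTC: 09:00-13:00, 16:00-19:00 (add 4h to convert from UTC-4).
Oona in UTC: 09:00-09:30, 10:30-21:00 (add 4h to convert from UTC-4).
Ines in UTC: 10:30-15:30, 17:00-20:00 (add 8h to convert from UTC-8).
Mateo in UTC: 09:00-20:00 (add 6h to convert from UTC-6).
Keanu ∩ Idris: 11:00-14:30, 16:30-19:00.
Keanu ∩ Idris ∩ Noa: 11:00-13:00, 16:30-19:00.
Keanu ∩ Idris ∩ Noa ∩ Oona: 11:00-13:00, 16:30-19:00.
Keanu ∩ Idris ∩ Noa ∩ Oona ∩ Ines: 11:00-13:00, 17:00-19:00.
Keanu ∩ Idris ∩ Noa ∩ Oona ∩ Ines ∩ Mateo: 11:00-13:00, 17:00-19:00.
Summing the common windows: 120 + 120 = 240 minutes.

240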